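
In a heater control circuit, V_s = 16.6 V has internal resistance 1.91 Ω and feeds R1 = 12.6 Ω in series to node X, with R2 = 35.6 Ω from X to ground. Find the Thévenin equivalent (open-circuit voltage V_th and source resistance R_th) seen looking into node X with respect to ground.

R1' = 1.91 + 12.6 = 14.51 Ω (source resistance + R1).
Open-circuit (no load on X): V_th = V_s · R2/(R1' + R2) = 16.6 × 35.6/(14.51 + 35.6) = 11.79 V.
Zeroing V_s shorts the top of R1' to ground, so R_th = R1' ‖ R2 = 10.31 Ω.

V_th ≈ 11.8 V, R_th ≈ 10.3 Ω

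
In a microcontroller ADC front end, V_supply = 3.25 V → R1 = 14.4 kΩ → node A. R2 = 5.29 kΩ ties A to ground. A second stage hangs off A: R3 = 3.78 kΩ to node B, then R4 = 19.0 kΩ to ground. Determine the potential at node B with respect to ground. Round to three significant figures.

Looking into the second stage from A: R3 + R4 = 22.78 kΩ appears in parallel with R2.
Effective lower resistance at A: R2 ‖ 22.78 = 4.293 kΩ.
First divider: V_A = V_supply · 4.293/(14.4 + 4.293) = 0.7464 V.
Stage 2 is unloaded, so V_B = V_A · R4/(R3+R4) = 0.7464 × 19.0/22.78 = 0.6225 V.

V_B ≈ 0.623 V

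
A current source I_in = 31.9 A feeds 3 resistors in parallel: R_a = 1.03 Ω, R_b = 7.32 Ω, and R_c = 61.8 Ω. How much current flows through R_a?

I ≈ 27.6 A

ΣG = 1/1.03 + 1/7.32 + 1/61.8 = 1.124.
By the current-divider rule, I = I_in · G_k/ΣG = 31.9 × 0.8640 = 27.56 A.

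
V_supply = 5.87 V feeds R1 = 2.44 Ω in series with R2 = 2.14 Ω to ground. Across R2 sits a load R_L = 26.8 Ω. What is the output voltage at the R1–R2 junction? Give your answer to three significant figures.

First combine the lower leg with the load: R2 ‖ R_L = 1.982 Ω.
Voltage divider with the loaded lower leg: V_out = 5.87 × 1.982/(2.44 + 1.982) = 5.87 × 0.4482 = 2.631 V.

V_out ≈ 2.63 V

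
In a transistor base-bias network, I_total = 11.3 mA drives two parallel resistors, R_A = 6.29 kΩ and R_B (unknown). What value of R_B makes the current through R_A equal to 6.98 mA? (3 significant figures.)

R_B ≈ 10.2 kΩ

In a two-way split, I_A/I_total = R_B/(R_A + R_B).
6.98/11.3 = R_B/(R_A + R_B) → R_B = R_A · (0.6177)/(1 − 0.6177) = 6.29 × 1.616 = 10.16 kΩ.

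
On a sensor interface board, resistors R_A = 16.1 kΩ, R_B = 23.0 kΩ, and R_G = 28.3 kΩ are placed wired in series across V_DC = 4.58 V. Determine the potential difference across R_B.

V ≈ 1.56 V

Series total: ΣR = 16.1 + 23.0 + 28.3 = 67.40 kΩ.
By the voltage-divider rule, V = 4.58 × 23.00/67.40 = 1.563 V.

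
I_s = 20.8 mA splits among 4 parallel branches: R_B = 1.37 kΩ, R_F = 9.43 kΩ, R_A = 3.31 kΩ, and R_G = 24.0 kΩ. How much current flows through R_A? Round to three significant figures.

ΣG = 1/1.37 + 1/9.43 + 1/3.31 + 1/24.0 = 1.180.
By the current-divider rule, I = I_s · G_k/ΣG = 20.8 × 0.2561 = 5.327 mA.

I ≈ 5.33 mA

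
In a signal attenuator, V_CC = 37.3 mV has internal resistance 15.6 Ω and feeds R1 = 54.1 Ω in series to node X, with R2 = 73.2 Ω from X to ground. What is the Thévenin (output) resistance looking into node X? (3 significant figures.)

R1' = 15.6 + 54.1 = 69.70 Ω (source resistance + R1).
Looking into X with the source shorted: R_th = R1'·R2/(R1'+R2) = 69.70 × 73.2/142.9 = 35.70 Ω.

R_th ≈ 35.7 Ω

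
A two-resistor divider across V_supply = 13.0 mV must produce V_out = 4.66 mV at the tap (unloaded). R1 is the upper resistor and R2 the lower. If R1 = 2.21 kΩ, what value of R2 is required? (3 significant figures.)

V_out/V_supply = R2/(R1+R2) = 0.3585.
Rearranging, R2 = R1·k/(1−k) = 2.21 × 0.5588 = 1.235 kΩ.

R2 ≈ 1.23 kΩ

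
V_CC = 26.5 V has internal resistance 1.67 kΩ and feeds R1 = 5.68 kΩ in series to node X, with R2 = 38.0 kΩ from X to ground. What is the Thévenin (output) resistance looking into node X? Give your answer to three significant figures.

R1' = 1.67 + 5.68 = 7.350 kΩ (source resistance + R1).
Zeroing V_CC shorts the top of R1' to ground, so R_th = R1' ‖ R2 = 6.159 kΩ.

R_th ≈ 6.16 kΩ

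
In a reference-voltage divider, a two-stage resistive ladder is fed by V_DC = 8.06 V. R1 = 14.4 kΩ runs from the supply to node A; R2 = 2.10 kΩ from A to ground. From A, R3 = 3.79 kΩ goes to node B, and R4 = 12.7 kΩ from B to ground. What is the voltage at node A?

V_A ≈ 0.923 V

Looking into the second stage from A: R3 + R4 = 16.49 kΩ appears in parallel with R2.
R2 ‖ (R3+R4) = 1.863 kΩ.
V_A = 8.06 × 1.863/(14.4 + 1.863) = 0.9232 V.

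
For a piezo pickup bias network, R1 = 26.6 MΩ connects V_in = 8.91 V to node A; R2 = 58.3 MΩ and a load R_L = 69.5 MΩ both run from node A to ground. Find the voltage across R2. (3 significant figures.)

R2 ‖ R_L = (58.3 × 69.5)/(58.3 + 69.5) = 31.70 MΩ.
Now apply the divider: V_out = 8.91 × 0.5438 = 4.845 V.
(Unloaded it would be 6.12 V; the load pulls it down.)

V_out ≈ 4.85 V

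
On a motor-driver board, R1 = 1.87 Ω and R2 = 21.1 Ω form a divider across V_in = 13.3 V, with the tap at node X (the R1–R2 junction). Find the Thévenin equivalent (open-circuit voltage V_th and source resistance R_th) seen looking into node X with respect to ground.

V_th ≈ 12.2 V, R_th ≈ 1.72 Ω

Open-circuit (no load on X): V_th = V_in · R2/(R1 + R2) = 13.3 × 21.1/(1.870 + 21.1) = 12.22 V.
Zeroing V_in shorts the top of R1 to ground, so R_th = R1 ‖ R2 = 1.718 Ω.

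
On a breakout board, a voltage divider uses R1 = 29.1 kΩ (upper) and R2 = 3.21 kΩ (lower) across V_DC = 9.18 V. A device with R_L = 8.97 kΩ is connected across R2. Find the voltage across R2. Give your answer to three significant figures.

R2 ‖ R_L = (3.21 × 8.97)/(3.21 + 8.97) = 2.364 kΩ.
Then V_out = V_DC · R2'/(R1 + R2') = 9.18 × 2.364/31.46 = 0.6897 V.

V_out ≈ 0.690 V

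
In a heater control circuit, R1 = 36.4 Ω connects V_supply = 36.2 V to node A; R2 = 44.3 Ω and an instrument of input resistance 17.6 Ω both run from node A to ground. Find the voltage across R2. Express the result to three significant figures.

R2 ‖ R_L = (44.3 × 17.6)/(44.3 + 17.6) = 12.60 Ω.
Now apply the divider: V_out = 36.2 × 0.2571 = 9.306 V.

V_out ≈ 9.31 V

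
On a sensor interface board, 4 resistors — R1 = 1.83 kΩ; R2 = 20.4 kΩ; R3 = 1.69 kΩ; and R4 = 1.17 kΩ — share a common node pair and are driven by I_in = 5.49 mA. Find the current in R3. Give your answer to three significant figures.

Conductances: ΣG = 1/1.83 + 1/20.4 + 1/1.69 + 1/1.17 = 2.042 (1/kΩ).
Current divider: I(R3) = I_in · G_k/ΣG = 5.49 × (0.5917/2.042) = 5.49 × 0.2898 = 1.591 mA.

I ≈ 1.59 mA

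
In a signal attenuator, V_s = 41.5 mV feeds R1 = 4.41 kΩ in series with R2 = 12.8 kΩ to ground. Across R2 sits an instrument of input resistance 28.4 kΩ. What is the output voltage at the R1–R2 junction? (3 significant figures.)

V_out ≈ 27.7 mV

First combine the lower leg with the load: R2 ‖ R_L = 8.823 kΩ.
Now apply the divider: V_out = 41.5 × 0.6667 = 27.67 mV.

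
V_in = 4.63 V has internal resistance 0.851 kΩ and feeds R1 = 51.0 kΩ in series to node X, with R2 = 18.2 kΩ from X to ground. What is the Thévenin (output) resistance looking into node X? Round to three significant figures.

R1' = 0.851 + 51.0 = 51.85 kΩ (source resistance + R1).
With V_in suppressed (replaced by a short), R_th = R1' ‖ R2 = (51.85 × 18.2)/(51.85 + 18.2) = 13.47 kΩ.

R_th ≈ 13.5 kΩ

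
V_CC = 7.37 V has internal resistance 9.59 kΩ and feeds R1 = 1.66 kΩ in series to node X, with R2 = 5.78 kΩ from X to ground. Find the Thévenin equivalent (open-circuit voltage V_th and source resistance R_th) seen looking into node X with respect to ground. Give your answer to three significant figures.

V_th ≈ 2.50 V, R_th ≈ 3.82 kΩ

R1' = 9.59 + 1.66 = 11.25 kΩ (source resistance + R1).
With X open, the divider is unloaded: V_th = 7.37 × 5.78/17.03 = 2.501 V.
Looking into X with the source shorted: R_th = R1'·R2/(R1'+R2) = 11.25 × 5.78/17.03 = 3.818 kΩ.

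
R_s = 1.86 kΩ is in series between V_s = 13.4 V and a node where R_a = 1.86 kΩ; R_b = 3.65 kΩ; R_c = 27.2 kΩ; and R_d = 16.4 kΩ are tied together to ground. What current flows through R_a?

Parallel bank: R_p = 1/(1/1.86 + 1/3.65 + 1/27.2 + 1/16.4) = 1.100 kΩ.
V_A by voltage divider: V_A = 13.4 × 1.100/(1.86 + 1.100) = 4.979 V.
Branch current I = V_A/R_a = 4.979/1.86 = 2.677 mA.

I ≈ 2.68 mA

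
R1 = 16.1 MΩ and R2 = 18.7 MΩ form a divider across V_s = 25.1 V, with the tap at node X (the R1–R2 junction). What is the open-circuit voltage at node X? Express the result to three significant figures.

With X open, the divider is unloaded: V_th = 25.1 × 18.7/34.80 = 13.49 V.

V_th ≈ 13.5 V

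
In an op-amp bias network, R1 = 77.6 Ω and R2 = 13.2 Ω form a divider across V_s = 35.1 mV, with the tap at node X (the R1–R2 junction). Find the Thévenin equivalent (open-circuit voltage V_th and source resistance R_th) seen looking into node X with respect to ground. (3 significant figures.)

V_th ≈ 5.10 mV, R_th ≈ 11.3 Ω

Open-circuit (no load on X): V_th = V_s · R2/(R1 + R2) = 35.1 × 13.2/(77.60 + 13.2) = 5.103 mV.
With V_s suppressed (replaced by a short), R_th = R1 ‖ R2 = (77.60 × 13.2)/(77.60 + 13.2) = 11.28 Ω.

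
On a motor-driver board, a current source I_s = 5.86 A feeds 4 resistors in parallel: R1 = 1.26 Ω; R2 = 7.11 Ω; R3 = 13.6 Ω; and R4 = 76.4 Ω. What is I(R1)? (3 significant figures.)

ΣG = 1/1.26 + 1/7.11 + 1/13.6 + 1/76.4 = 1.021.
By the current-divider rule, I = I_s · G_k/ΣG = 5.86 × 0.7774 = 4.556 A.

I ≈ 4.56 A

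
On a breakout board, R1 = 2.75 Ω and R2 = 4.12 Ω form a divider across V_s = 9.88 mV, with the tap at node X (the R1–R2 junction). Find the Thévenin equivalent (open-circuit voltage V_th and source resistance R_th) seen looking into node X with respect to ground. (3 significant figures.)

Open-circuit (no load on X): V_th = V_s · R2/(R1 + R2) = 9.88 × 4.12/(2.750 + 4.12) = 5.925 mV.
Zeroing V_s shorts the top of R1 to ground, so R_th = R1 ‖ R2 = 1.649 Ω.

V_th ≈ 5.93 mV, R_th ≈ 1.65 Ω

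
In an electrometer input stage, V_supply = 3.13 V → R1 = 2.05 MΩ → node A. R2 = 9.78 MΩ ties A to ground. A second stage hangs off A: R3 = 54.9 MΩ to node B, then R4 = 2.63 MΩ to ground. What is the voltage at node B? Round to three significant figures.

The second stage (R3 + R4 = 57.53 MΩ) loads node A in parallel with R2.
Effective lower resistance at A: R2 ‖ 57.53 = 8.359 MΩ.
V_A = 3.13 × 8.359/(2.05 + 8.359) = 2.514 V.
Then the unloaded second divider: V_B = V_A × R4/(R3+R4) = 2.514 × 0.04572 = 0.1149 V.

V_B ≈ 0.115 V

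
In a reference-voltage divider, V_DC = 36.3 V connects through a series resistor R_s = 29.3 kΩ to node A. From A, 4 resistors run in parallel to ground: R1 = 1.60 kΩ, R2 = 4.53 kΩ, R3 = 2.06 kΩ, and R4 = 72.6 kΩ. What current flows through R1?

I ≈ 0.561 mA

Parallel bank: R_p = 1/(1/1.60 + 1/4.53 + 1/2.06 + 1/72.6) = 0.7435 kΩ.
V_A by voltage divider: V_A = 36.3 × 0.7435/(29.3 + 0.7435) = 0.8984 V.
I(R1) = V_A / R1 = 0.8984/1.60 = 0.5615 mA.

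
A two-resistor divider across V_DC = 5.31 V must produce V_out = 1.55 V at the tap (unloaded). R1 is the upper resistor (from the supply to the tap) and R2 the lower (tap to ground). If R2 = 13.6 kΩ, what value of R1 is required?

The divider ratio is R2/(R1+R2) = 1.55/5.31 = 0.2919.
So R1 = R2 · (V_DC/V_out − 1) = 13.6 × (5.31/1.55 − 1) = 13.6 × 2.426 = 32.99 kΩ.

R1 ≈ 33.0 kΩ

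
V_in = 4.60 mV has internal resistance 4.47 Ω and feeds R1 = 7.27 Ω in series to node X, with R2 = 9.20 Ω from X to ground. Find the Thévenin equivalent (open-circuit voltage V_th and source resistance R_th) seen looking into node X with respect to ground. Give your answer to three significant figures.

V_th ≈ 2.02 mV, R_th ≈ 5.16 Ω

R1' = 4.47 + 7.27 = 11.74 Ω (source resistance + R1).
Open-circuit (no load on X): V_th = V_in · R2/(R1' + R2) = 4.60 × 9.20/(11.74 + 9.20) = 2.021 mV.
With V_in suppressed (replaced by a short), R_th = R1' ‖ R2 = (11.74 × 9.20)/(11.74 + 9.20) = 5.158 Ω.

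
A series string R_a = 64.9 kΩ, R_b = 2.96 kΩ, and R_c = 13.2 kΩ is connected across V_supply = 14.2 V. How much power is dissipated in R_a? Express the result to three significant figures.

The common current is I = 14.2/81.06 = 0.1752 mA.
P = I²R = 0.03069 × 64.9 = 1.992 mW.

P ≈ 1.99 mW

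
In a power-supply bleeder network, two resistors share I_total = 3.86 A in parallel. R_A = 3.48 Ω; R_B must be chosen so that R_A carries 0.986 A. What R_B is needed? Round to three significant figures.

In a two-way split, I_A/I_total = R_B/(R_A + R_B).
0.986/3.86 = R_B/(R_A + R_B) → R_B = R_A · (0.2554)/(1 − 0.2554) = 3.48 × 0.3431 = 1.194 Ω.

R_B ≈ 1.19 Ω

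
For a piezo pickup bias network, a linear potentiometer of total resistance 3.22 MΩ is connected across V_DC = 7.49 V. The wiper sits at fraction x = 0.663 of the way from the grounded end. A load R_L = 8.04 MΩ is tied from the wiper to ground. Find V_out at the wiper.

Split the track: R_lower = x·R_p = 2.135 MΩ, R_upper = (1−x)·R_p = 1.085 MΩ.
Lower segment in parallel with the load: 2.135 ‖ 8.04 = 1.687 MΩ.
Loaded-divider output: V_out = 7.49 × 0.6085 = 4.558 V.

V_out ≈ 4.56 V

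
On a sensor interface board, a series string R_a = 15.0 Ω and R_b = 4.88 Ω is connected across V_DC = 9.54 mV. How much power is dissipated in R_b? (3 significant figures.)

The common current is I = 9.54/19.88 = 0.4799 mA.
V(R_b) = I·R = 2.342 mV; P = V·I = 2.342 × 0.4799 = 1.124 µW.

P ≈ 1.12 µW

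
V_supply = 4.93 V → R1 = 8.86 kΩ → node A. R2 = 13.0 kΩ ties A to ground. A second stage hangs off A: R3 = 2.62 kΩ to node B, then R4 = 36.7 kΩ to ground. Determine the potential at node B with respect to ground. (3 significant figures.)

V_B ≈ 2.41 V

The second stage (R3 + R4 = 39.32 kΩ) loads node A in parallel with R2.
R2 ‖ (R3+R4) = 9.770 kΩ.
So V_A = 4.93 × 0.5244 = 2.585 V.
Stage 2 is unloaded, so V_B = V_A · R4/(R3+R4) = 2.585 × 36.7/39.32 = 2.413 V.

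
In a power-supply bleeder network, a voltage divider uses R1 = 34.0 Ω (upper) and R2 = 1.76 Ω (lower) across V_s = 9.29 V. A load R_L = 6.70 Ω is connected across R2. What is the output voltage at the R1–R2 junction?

The load sits in parallel with R2, giving an effective lower resistance R2' = R2·R_L/(R2+R_L) = 1.394 Ω.
Voltage divider with the loaded lower leg: V_out = 9.29 × 1.394/(34.0 + 1.394) = 9.29 × 0.03938 = 0.3659 V.

V_out ≈ 0.366 V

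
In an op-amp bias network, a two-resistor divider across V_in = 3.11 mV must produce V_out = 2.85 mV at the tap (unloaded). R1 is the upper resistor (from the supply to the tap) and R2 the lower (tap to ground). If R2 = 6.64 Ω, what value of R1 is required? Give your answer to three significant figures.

R1 ≈ 0.606 Ω

The divider ratio is R2/(R1+R2) = 2.85/3.11 = 0.9164.
So R1 = R2 · (V_in/V_out − 1) = 6.64 × (3.11/2.85 − 1) = 6.64 × 0.09123 = 0.6058 Ω.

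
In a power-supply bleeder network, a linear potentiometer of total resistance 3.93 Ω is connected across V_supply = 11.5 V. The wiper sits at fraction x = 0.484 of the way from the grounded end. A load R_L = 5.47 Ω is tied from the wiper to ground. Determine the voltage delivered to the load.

V_out ≈ 4.72 V

The pot divides into 2.028 Ω above the wiper and 1.902 Ω below.
(x·R_p) ‖ R_L = 1.411 Ω.
V_out = 11.5 × 1.411/(2.028 + 1.411) = 4.719 V.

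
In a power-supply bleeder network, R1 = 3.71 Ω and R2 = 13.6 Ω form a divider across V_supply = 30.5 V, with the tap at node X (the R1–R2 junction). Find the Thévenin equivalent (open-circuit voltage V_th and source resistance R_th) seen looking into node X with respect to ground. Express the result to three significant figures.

With X open, the divider is unloaded: V_th = 30.5 × 13.6/17.31 = 23.96 V.
Looking into X with the source shorted: R_th = R1·R2/(R1+R2) = 3.710 × 13.6/17.31 = 2.915 Ω.

V_th ≈ 24.0 V, R_th ≈ 2.91 Ω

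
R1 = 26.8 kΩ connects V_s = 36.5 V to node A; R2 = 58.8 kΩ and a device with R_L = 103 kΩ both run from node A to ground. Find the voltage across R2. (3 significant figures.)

V_out ≈ 21.3 V

First combine the lower leg with the load: R2 ‖ R_L = 37.43 kΩ.
Now apply the divider: V_out = 36.5 × 0.5828 = 21.27 V.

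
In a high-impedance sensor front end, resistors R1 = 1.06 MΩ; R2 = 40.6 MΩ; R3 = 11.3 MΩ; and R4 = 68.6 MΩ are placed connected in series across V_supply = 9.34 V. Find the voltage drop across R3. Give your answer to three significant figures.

V ≈ 0.868 V

Total series resistance ΣR = 1.06 + 40.6 + 11.3 + 68.6 = 121.6 MΩ.
By the voltage-divider rule, V = 9.34 × 11.30/121.6 = 0.8682 V.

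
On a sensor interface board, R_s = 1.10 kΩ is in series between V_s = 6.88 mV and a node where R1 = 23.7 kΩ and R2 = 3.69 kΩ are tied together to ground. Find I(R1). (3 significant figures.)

I ≈ 0.216 µA

Parallel bank: R_p = 1/(1/23.7 + 1/3.69) = 3.193 kΩ.
Node voltage V_A = V_s · R_p/(R_s + R_p) = 6.88 × 0.7438 = 5.117 mV.
I(R1) = V_A / R1 = 5.117/23.7 = 0.2159 µA.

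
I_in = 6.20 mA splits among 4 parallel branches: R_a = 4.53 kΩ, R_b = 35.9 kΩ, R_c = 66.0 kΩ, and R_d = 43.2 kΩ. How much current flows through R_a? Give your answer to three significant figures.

I ≈ 4.77 mA

ΣG = 1/4.53 + 1/35.9 + 1/66.0 + 1/43.2 = 0.2869.
By the current-divider rule, I = I_in · G_k/ΣG = 6.20 × 0.7694 = 4.770 mA.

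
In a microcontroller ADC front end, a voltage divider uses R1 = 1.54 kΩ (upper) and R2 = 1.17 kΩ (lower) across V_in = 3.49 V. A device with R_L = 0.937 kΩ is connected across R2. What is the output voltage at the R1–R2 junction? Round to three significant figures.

V_out ≈ 0.881 V

R2 ‖ R_L = (1.17 × 0.937)/(1.17 + 0.937) = 0.5203 kΩ.
Now apply the divider: V_out = 3.49 × 0.2525 = 0.8814 V.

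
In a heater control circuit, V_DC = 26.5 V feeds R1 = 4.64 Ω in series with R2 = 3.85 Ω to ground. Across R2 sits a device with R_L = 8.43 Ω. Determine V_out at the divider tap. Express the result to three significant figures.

R2 ‖ R_L = (3.85 × 8.43)/(3.85 + 8.43) = 2.643 Ω.
Then V_out = V_DC · R2'/(R1 + R2') = 26.5 × 2.643/7.283 = 9.617 V.

V_out ≈ 9.62 V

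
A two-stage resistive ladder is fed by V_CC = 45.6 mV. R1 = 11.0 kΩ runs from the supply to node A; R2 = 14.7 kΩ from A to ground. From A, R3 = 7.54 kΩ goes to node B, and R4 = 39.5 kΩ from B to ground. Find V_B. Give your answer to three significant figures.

Node A sees R2 in parallel with the series input of stage 2, R3 + R4 = 47.04 kΩ.
Effective lower resistance at A: R2 ‖ 47.04 = 11.20 kΩ.
First divider: V_A = V_CC · 11.20/(11.0 + 11.20) = 23.01 mV.
Then the unloaded second divider: V_B = V_A × R4/(R3+R4) = 23.01 × 0.8397 = 19.32 mV.

V_B ≈ 19.3 mV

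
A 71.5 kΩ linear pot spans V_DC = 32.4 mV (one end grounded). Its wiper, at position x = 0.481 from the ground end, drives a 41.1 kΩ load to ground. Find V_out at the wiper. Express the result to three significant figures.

V_out ≈ 10.9 mV

The pot divides into 37.11 kΩ above the wiper and 34.39 kΩ below.
R_L loads the lower segment: effective lower R = 18.72 kΩ.
V_out = 32.4 × 18.72/(37.11 + 18.72) = 10.87 mV.
(Unloaded: V_out = x·V_DC = 15.6 mV.)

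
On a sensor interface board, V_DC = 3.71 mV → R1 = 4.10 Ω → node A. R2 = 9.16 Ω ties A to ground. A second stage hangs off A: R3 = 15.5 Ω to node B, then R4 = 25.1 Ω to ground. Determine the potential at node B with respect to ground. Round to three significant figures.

V_B ≈ 1.48 mV

The second stage (R3 + R4 = 40.60 Ω) loads node A in parallel with R2.
Effective lower resistance at A: R2 ‖ 40.60 = 7.474 Ω.
First divider: V_A = V_DC · 7.474/(4.10 + 7.474) = 2.396 mV.
Stage 2 is unloaded, so V_B = V_A · R4/(R3+R4) = 2.396 × 25.1/40.60 = 1.481 mV.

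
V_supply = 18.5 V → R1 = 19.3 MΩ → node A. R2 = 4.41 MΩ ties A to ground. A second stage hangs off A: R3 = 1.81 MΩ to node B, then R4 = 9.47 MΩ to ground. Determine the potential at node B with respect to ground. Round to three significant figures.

V_B ≈ 2.19 V

Node A sees R2 in parallel with the series input of stage 2, R3 + R4 = 11.28 MΩ.
Effective lower resistance at A: R2 ‖ 11.28 = 3.170 MΩ.
V_A = 18.5 × 3.170/(19.3 + 3.170) = 2.610 V.
V_B = V_A × 0.8395 = 2.191 V.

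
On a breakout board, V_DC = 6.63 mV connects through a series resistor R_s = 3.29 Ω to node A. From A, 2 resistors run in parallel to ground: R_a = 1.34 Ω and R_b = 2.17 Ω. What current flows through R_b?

I ≈ 0.615 mA

Combine the parallel branches: R_p = (1/1.34 + 1/2.17)⁻¹ = 0.8284 Ω.
Node voltage V_A = V_DC · R_p/(R_s + R_p) = 6.63 × 0.2012 = 1.334 mV.
Branch current I = V_A/R_b = 1.334/2.17 = 0.6146 mA.
(Check via current divider: I_total = 1.610 mA; share G_k/ΣG = 0.3818 → same result.)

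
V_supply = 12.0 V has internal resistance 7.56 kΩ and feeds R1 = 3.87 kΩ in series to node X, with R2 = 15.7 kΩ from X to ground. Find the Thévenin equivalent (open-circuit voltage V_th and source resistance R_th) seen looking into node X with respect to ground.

V_th ≈ 6.94 V, R_th ≈ 6.61 kΩ

R1' = 7.56 + 3.87 = 11.43 kΩ (source resistance + R1).
Open-circuit (no load on X): V_th = V_supply · R2/(R1' + R2) = 12.0 × 15.7/(11.43 + 15.7) = 6.944 V.
With V_supply suppressed (replaced by a short), R_th = R1' ‖ R2 = (11.43 × 15.7)/(11.43 + 15.7) = 6.614 kΩ.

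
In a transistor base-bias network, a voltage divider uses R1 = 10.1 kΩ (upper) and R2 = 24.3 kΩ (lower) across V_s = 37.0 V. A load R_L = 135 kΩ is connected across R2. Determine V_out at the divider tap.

R2 ‖ R_L = (24.3 × 135)/(24.3 + 135) = 20.59 kΩ.
Now apply the divider: V_out = 37.0 × 0.6709 = 24.82 V.
(Unloaded it would be 26.1 V; the load pulls it down.)

V_out ≈ 24.8 V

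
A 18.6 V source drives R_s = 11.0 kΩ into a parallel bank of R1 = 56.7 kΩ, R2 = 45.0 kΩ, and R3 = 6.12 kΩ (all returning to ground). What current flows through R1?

I ≈ 0.101 mA

Equivalent of the parallel group: R_p = 4.920 kΩ.
V_A by voltage divider: V_A = 18.6 × 4.920/(11.0 + 4.920) = 5.748 V.
I(R1) = V_A / R1 = 5.748/56.7 = 0.1014 mA.
(Equivalently: I_total = 1.168 mA, then current-divider fraction G_k/ΣG = 0.08677.)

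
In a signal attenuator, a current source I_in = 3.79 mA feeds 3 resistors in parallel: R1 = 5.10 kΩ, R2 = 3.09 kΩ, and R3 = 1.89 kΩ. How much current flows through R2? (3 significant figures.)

Total conductance ΣG = 1/5.10 + 1/3.09 + 1/1.89 = 1.049 (units of 1/kΩ).
R2 takes the fraction G_k/ΣG = 0.3236/1.049 = 0.3086, so I = 3.79 × 0.3086 = 1.169 mA.

I ≈ 1.17 mA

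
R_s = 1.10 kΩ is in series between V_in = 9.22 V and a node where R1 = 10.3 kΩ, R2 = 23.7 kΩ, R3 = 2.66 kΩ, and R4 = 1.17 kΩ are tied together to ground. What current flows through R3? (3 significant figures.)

I ≈ 1.38 mA

Equivalent of the parallel group: R_p = 0.7300 kΩ.
Node voltage V_A = V_in · R_p/(R_s + R_p) = 9.22 × 0.3989 = 3.678 V.
Branch current I = V_A/R3 = 3.678/2.66 = 1.383 mA.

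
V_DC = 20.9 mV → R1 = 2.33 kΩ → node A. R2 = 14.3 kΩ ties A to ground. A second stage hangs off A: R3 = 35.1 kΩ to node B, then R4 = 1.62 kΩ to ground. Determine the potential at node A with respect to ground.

Looking into the second stage from A: R3 + R4 = 36.72 kΩ appears in parallel with R2.
Effective lower resistance at A: R2 ‖ 36.72 = 10.29 kΩ.
V_A = 20.9 × 10.29/(2.33 + 10.29) = 17.04 mV.

V_A ≈ 17.0 mV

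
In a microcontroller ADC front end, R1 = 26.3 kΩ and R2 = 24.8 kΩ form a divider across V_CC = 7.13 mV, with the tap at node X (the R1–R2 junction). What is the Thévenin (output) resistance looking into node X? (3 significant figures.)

With V_CC suppressed (replaced by a short), R_th = R1 ‖ R2 = (26.30 × 24.8)/(26.30 + 24.8) = 12.76 kΩ.

R_th ≈ 12.8 kΩ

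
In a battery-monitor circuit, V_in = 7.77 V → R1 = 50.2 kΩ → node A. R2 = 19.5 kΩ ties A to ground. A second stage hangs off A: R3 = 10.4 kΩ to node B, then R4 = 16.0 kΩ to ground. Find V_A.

V_A ≈ 1.42 V

Looking into the second stage from A: R3 + R4 = 26.40 kΩ appears in parallel with R2.
R2 ‖ (R3+R4) = 11.22 kΩ.
V_A = 7.77 × 11.22/(50.2 + 11.22) = 1.419 V.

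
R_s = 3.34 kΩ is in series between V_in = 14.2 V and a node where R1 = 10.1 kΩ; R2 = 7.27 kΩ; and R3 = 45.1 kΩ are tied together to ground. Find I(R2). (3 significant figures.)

Equivalent of the parallel group: R_p = 3.865 kΩ.
Node voltage V_A = V_in · R_p/(R_s + R_p) = 14.2 × 0.5364 = 7.617 V.
I(R2) = V_A / R2 = 7.617/7.27 = 1.048 mA.

I ≈ 1.05 mA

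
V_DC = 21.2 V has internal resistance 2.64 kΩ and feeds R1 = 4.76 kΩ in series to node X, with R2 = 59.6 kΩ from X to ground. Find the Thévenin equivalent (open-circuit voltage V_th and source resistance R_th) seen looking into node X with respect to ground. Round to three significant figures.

V_th ≈ 18.9 V, R_th ≈ 6.58 kΩ

R1' = 2.64 + 4.76 = 7.400 kΩ (source resistance + R1).
With X open, the divider is unloaded: V_th = 21.2 × 59.6/67.00 = 18.86 V.
With V_DC suppressed (replaced by a short), R_th = R1' ‖ R2 = (7.400 × 59.6)/(7.400 + 59.6) = 6.583 kΩ.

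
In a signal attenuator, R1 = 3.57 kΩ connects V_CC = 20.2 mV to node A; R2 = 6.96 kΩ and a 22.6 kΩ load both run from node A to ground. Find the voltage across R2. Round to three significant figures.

V_out ≈ 12.1 mV

The load sits in parallel with R2, giving an effective lower resistance R2' = R2·R_L/(R2+R_L) = 5.321 kΩ.
Then V_out = V_CC · R2'/(R1 + R2') = 20.2 × 5.321/8.891 = 12.09 mV.
(Unloaded it would be 13.4 mV; the load pulls it down.)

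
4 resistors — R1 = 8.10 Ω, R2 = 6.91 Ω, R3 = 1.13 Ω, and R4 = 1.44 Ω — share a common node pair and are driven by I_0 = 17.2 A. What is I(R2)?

I ≈ 1.35 A

ΣG = 1/8.10 + 1/6.91 + 1/1.13 + 1/1.44 = 1.848.
R2 takes the fraction G_k/ΣG = 0.1447/1.848 = 0.07833, so I = 17.2 × 0.07833 = 1.347 A.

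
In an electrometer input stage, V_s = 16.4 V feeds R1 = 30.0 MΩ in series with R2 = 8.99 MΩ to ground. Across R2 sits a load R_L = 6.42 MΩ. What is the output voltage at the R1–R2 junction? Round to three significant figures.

First combine the lower leg with the load: R2 ‖ R_L = 3.745 MΩ.
Now apply the divider: V_out = 16.4 × 0.1110 = 1.820 V.

V_out ≈ 1.82 V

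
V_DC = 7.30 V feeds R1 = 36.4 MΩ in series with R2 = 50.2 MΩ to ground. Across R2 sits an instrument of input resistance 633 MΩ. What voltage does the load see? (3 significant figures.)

V_out ≈ 4.10 V

First combine the lower leg with the load: R2 ‖ R_L = 46.51 MΩ.
Then V_out = V_DC · R2'/(R1 + R2') = 7.30 × 46.51/82.91 = 4.095 V.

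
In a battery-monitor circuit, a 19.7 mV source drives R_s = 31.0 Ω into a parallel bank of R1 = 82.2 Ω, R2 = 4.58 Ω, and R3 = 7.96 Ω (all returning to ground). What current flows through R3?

Parallel bank: R_p = 1/(1/82.2 + 1/4.58 + 1/7.96) = 2.808 Ω.
V_A by voltage divider: V_A = 19.7 × 2.808/(31.0 + 2.808) = 1.636 mV.
Branch current I = V_A/R3 = 1.636/7.96 = 0.2056 mA.

I ≈ 0.206 mA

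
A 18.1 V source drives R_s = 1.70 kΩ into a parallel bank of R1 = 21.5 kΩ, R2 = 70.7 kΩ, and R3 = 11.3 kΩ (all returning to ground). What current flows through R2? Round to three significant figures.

Parallel bank: R_p = 1/(1/21.5 + 1/70.7 + 1/11.3) = 6.705 kΩ.
Node voltage V_A = V_in · R_p/(R_s + R_p) = 18.1 × 0.7977 = 14.44 V.
Branch current I = V_A/R2 = 14.44/70.7 = 0.2042 mA.
(Equivalently: I_total = 2.154 mA, then current-divider fraction G_k/ΣG = 0.09483.)

I ≈ 0.204 mA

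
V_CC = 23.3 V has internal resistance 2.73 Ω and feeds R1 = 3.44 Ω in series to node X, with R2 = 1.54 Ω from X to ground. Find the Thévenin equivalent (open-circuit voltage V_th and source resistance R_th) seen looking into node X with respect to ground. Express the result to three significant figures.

V_th ≈ 4.65 V, R_th ≈ 1.23 Ω

R1' = 2.73 + 3.44 = 6.170 Ω (source resistance + R1).
V_th is the unloaded tap voltage: V_CC · R2/(R1'+R2) = 23.3 × 0.1997 = 4.654 V.
With V_CC suppressed (replaced by a short), R_th = R1' ‖ R2 = (6.170 × 1.54)/(6.170 + 1.54) = 1.232 Ω.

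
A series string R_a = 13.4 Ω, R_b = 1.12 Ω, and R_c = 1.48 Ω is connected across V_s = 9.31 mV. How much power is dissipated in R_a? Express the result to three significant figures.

P ≈ 4.54 µW

Series current I = V_s/ΣR = 9.31/16.00 = 0.5819 mA.
P(R_a) = I²·R_a = (0.5819)² × 13.4 = 4.537 µW.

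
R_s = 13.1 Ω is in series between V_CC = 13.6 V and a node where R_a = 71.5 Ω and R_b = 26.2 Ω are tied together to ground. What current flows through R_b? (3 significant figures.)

Equivalent of the parallel group: R_p = 19.17 Ω.
V_A = 13.6 × 19.17/32.27 = 8.080 V.
I(R_b) = V_A / R_b = 8.080/26.2 = 0.3084 A.

I ≈ 0.308 A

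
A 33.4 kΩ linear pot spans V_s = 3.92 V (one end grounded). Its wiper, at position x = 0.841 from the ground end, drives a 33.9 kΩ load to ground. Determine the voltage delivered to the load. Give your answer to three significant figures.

The pot divides into 5.311 kΩ above the wiper and 28.09 kΩ below.
R_L loads the lower segment: effective lower R = 15.36 kΩ.
V_out = 3.92 × 15.36/(5.311 + 15.36) = 2.913 V.

V_out ≈ 2.91 V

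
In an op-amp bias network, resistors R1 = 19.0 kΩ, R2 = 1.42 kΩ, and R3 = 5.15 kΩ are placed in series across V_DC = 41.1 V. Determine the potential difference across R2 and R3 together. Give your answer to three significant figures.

Total series resistance ΣR = 19.0 + 1.42 + 5.15 = 25.57 kΩ.
R_{R2..R3} = 1.42 + 5.15 = 6.570 kΩ.
By the voltage-divider rule, V = 41.1 × 6.570/25.57 = 10.56 V.

V ≈ 10.6 V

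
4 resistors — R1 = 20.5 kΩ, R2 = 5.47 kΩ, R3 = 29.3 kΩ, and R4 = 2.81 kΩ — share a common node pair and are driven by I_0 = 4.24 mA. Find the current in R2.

I ≈ 1.25 mA

ΣG = 1/20.5 + 1/5.47 + 1/29.3 + 1/2.81 = 0.6216.
By the current-divider rule, I = I_0 · G_k/ΣG = 4.24 × 0.2941 = 1.247 mA.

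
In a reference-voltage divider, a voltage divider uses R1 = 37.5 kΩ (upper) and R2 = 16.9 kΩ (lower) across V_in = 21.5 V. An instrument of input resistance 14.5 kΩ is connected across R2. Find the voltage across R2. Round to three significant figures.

R2 ‖ R_L = (16.9 × 14.5)/(16.9 + 14.5) = 7.804 kΩ.
Voltage divider with the loaded lower leg: V_out = 21.5 × 7.804/(37.5 + 7.804) = 21.5 × 0.1723 = 3.704 V.
(Unloaded it would be 6.68 V; the load pulls it down.)

V_out ≈ 3.70 V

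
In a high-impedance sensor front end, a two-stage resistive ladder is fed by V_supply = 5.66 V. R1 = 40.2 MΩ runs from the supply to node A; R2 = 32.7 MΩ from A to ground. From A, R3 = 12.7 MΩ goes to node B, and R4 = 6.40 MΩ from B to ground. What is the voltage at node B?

Node A sees R2 in parallel with the series input of stage 2, R3 + R4 = 19.10 MΩ.
Effective lower resistance at A: R2 ‖ 19.10 = 12.06 MΩ.
First divider: V_A = V_supply · 12.06/(40.2 + 12.06) = 1.306 V.
Stage 2 is unloaded, so V_B = V_A · R4/(R3+R4) = 1.306 × 6.40/19.10 = 0.4376 V.

V_B ≈ 0.438 V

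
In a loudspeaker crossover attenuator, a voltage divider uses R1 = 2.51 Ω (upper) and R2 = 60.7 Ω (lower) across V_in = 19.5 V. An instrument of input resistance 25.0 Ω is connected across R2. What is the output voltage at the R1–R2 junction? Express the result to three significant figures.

R2 ‖ R_L = (60.7 × 25.0)/(60.7 + 25.0) = 17.71 Ω.
Then V_out = V_in · R2'/(R1 + R2') = 19.5 × 17.71/20.22 = 17.08 V.
(Unloaded it would be 18.7 V; the load pulls it down.)

V_out ≈ 17.1 V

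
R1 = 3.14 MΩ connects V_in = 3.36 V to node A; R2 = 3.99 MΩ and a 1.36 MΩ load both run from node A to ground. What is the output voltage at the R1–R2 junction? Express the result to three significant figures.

V_out ≈ 0.820 V

R2 ‖ R_L = (3.99 × 1.36)/(3.99 + 1.36) = 1.014 MΩ.
Voltage divider with the loaded lower leg: V_out = 3.36 × 1.014/(3.14 + 1.014) = 3.36 × 0.2442 = 0.8204 V.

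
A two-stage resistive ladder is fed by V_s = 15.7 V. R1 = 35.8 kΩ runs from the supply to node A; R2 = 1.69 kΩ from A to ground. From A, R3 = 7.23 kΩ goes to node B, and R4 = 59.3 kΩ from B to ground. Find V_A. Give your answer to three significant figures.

Looking into the second stage from A: R3 + R4 = 66.53 kΩ appears in parallel with R2.
Effective lower resistance at A: R2 ‖ 66.53 = 1.648 kΩ.
So V_A = 15.7 × 0.04401 = 0.6910 V.

V_A ≈ 0.691 V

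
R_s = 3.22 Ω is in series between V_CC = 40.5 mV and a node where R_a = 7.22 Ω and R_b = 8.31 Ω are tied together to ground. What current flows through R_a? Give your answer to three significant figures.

Equivalent of the parallel group: R_p = 3.863 Ω.
V_A = 40.5 × 3.863/7.083 = 22.09 mV.
Branch current I = V_A/R_a = 22.09/7.22 = 3.059 mA.

I ≈ 3.06 mA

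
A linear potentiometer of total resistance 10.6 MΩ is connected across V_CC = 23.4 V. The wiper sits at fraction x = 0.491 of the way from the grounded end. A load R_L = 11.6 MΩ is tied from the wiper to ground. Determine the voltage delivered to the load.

V_out ≈ 9.35 V

The pot divides into 5.395 MΩ above the wiper and 5.205 MΩ below.
Lower segment in parallel with the load: 5.205 ‖ 11.6 = 3.593 MΩ.
Then V_out = V_CC · 3.593/(5.395 + 3.593) = 9.353 V.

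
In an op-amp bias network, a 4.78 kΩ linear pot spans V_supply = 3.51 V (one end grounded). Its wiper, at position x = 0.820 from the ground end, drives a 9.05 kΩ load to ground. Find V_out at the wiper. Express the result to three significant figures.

V_out ≈ 2.67 V

Lower segment x·R_p = 3.920 kΩ; upper segment (1−x)·R_p = 0.8604 kΩ.
(x·R_p) ‖ R_L = 2.735 kΩ.
V_out = 3.51 × 2.735/(0.8604 + 2.735) = 2.670 V.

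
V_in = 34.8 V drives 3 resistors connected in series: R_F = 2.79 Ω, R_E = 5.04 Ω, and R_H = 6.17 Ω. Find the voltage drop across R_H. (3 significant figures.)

V ≈ 15.3 V

Series total: ΣR = 2.79 + 5.04 + 6.17 = 14.00 Ω.
V = V_in · R/ΣR = 34.8 × 0.4407 = 15.34 V.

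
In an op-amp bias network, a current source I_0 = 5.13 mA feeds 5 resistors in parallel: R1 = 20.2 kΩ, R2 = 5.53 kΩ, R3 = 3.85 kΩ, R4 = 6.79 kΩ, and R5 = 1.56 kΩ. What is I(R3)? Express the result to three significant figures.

ΣG = 1/20.2 + 1/5.53 + 1/3.85 + 1/6.79 + 1/1.56 = 1.278.
R3 takes the fraction G_k/ΣG = 0.2597/1.278 = 0.2032, so I = 5.13 × 0.2032 = 1.042 mA.

I ≈ 1.04 mA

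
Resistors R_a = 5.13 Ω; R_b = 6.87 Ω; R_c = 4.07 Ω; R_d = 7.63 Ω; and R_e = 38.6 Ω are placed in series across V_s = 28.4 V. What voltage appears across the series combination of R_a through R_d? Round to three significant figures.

Total series resistance ΣR = 5.13 + 6.87 + 4.07 + 7.63 + 38.6 = 62.30 Ω.
R_{R_a..R_d} = 5.13 + 6.87 + 4.07 + 7.63 = 23.70 Ω.
Voltage divider: V = V_s · (23.70 / 62.30) = 28.4 × 0.3804 = 10.80 V.

V ≈ 10.8 V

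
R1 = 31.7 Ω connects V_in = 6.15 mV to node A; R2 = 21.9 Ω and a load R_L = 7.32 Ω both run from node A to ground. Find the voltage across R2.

The load sits in parallel with R2, giving an effective lower resistance R2' = R2·R_L/(R2+R_L) = 5.486 Ω.
Now apply the divider: V_out = 6.15 × 0.1475 = 0.9073 mV.

V_out ≈ 0.907 mV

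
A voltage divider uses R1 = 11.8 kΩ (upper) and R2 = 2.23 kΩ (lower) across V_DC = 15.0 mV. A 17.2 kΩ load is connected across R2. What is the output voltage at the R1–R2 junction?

V_out ≈ 2.15 mV

R2 ‖ R_L = (2.23 × 17.2)/(2.23 + 17.2) = 1.974 kΩ.
Voltage divider with the loaded lower leg: V_out = 15.0 × 1.974/(11.8 + 1.974) = 15.0 × 0.1433 = 2.150 mV.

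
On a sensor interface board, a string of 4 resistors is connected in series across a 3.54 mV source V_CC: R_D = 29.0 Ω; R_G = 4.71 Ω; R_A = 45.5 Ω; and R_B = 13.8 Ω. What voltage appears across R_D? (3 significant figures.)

ΣR = 29.0 + 4.71 + 45.5 + 13.8 = 93.01 Ω.
By the voltage-divider rule, V = 3.54 × 29.00/93.01 = 1.104 mV.

V ≈ 1.10 mV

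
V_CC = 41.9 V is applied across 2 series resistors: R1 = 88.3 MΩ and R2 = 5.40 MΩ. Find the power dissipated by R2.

P ≈ 1.08 µW

ΣR = 93.70 MΩ → I = 41.9/93.70 = 0.4472 µA.
P(R2) = I²·R2 = (0.4472)² × 5.40 = 1.080 µW.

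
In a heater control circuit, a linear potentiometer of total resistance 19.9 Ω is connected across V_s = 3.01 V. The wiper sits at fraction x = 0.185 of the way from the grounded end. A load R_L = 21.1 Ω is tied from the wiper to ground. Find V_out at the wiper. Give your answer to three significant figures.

V_out ≈ 0.488 V

The pot divides into 16.22 Ω above the wiper and 3.681 Ω below.
Lower segment in parallel with the load: 3.681 ‖ 21.1 = 3.135 Ω.
Then V_out = V_s · 3.135/(16.22 + 3.135) = 0.4875 V.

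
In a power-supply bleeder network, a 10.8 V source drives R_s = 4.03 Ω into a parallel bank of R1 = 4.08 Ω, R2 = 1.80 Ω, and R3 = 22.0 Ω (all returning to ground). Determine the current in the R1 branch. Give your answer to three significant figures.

Parallel bank: R_p = 1/(1/4.08 + 1/1.80 + 1/22.0) = 1.182 Ω.
Node voltage V_A = V_in · R_p/(R_s + R_p) = 10.8 × 0.2268 = 2.449 V.
Branch current I = V_A/R1 = 2.449/4.08 = 0.6003 A.

I ≈ 0.600 A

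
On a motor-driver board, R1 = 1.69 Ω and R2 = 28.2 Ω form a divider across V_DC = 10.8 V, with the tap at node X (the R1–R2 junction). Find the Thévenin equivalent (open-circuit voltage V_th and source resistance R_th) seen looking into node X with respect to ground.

V_th ≈ 10.2 V, R_th ≈ 1.59 Ω

V_th is the unloaded tap voltage: V_DC · R2/(R1+R2) = 10.8 × 0.9435 = 10.19 V.
With V_DC suppressed (replaced by a short), R_th = R1 ‖ R2 = (1.690 × 28.2)/(1.690 + 28.2) = 1.594 Ω.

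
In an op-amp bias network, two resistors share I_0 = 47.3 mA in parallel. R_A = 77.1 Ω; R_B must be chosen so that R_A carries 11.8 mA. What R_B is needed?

Two-branch current divider: I_A = I_0 · R_B/(R_A + R_B).
11.8/47.3 = R_B/(R_A + R_B) → R_B = R_A · (0.2495)/(1 − 0.2495) = 77.1 × 0.3324 = 25.63 Ω.

R_B ≈ 25.6 Ω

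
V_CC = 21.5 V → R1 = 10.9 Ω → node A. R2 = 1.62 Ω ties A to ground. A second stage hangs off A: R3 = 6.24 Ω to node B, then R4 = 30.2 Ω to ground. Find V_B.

The second stage (R3 + R4 = 36.44 Ω) loads node A in parallel with R2.
Effective lower resistance at A: R2 ‖ 36.44 = 1.551 Ω.
V_A = 21.5 × 1.551/(10.9 + 1.551) = 2.678 V.
Stage 2 is unloaded, so V_B = V_A · R4/(R3+R4) = 2.678 × 30.2/36.44 = 2.220 V.

V_B ≈ 2.22 V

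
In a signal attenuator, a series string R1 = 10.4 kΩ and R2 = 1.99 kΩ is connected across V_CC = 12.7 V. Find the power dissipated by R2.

The common current is I = 12.7/12.39 = 1.025 mA.
P = I²R = 1.051 × 1.99 = 2.091 mW.

P ≈ 2.09 mW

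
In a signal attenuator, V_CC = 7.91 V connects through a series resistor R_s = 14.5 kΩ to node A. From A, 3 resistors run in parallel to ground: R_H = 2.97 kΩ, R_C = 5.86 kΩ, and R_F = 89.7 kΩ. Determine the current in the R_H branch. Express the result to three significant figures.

I ≈ 0.313 mA

Parallel bank: R_p = 1/(1/2.97 + 1/5.86 + 1/89.7) = 1.929 kΩ.
Node voltage V_A = V_CC · R_p/(R_s + R_p) = 7.91 × 0.1174 = 0.9286 V.
I(R_H) = V_A / R_H = 0.9286/2.97 = 0.3127 mA.
(Check via current divider: I_total = 0.4815 mA; share G_k/ΣG = 0.6494 → same result.)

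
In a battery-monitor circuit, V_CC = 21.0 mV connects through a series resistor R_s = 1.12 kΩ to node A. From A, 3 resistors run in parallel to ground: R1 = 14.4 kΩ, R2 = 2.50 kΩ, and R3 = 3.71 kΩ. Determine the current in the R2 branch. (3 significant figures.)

I ≈ 4.60 µA

Equivalent of the parallel group: R_p = 1.353 kΩ.
V_A = 21.0 × 1.353/2.473 = 11.49 mV.
I(R2) = V_A / R2 = 11.49/2.50 = 4.596 µA.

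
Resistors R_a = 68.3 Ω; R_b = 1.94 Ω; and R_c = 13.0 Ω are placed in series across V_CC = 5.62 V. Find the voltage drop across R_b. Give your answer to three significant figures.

V ≈ 0.131 V

Series total: ΣR = 68.3 + 1.94 + 13.0 = 83.24 Ω.
V = V_CC · R/ΣR = 5.62 × 0.02331 = 0.1310 V.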